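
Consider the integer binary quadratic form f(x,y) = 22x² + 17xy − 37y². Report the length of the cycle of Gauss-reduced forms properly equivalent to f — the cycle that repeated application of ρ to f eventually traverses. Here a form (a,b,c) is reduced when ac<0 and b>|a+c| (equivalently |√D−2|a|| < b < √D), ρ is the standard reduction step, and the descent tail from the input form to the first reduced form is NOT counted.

D = 3545, ⌊√D⌋ = 59
river: ρ → (-37,57,2)
river: ρ → (2,59,-8)
river: ρ → (-8,53,23)
river: ρ → (23,39,-22)
river: ρ → (-22,49,13)
river: ρ → (13,55,-10)
river: ρ → (-10,45,38)
river: ρ → (38,31,-17)
river: ρ → (-17,37,32)
river: ρ → (32,27,-22)
river: ρ → (-22,17,37)
river: ρ → (37,57,-2)
river: ρ → (-2,59,8)
river: ρ → (8,53,-23)
river: ρ → (-23,39,22)
river: ρ → (22,49,-13)
river: ρ → (-13,55,10)
river: ρ → (10,45,-38)
river: ρ → (-38,31,17)
river: ρ → (17,37,-32)
river: ρ → (-32,27,22)
river: ρ → (22,17,-37)
ρ-cycle length = 22 (tail of 0 descent steps not counted)

22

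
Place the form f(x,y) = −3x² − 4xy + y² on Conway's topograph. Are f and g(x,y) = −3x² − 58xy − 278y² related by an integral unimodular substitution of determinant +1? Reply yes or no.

D₁ = 28, D₂ = 28
river cycle of f (length 4): (1, 4, -3), (-3, 2, 2), (2, 2, -3), (-3, 4, 1)
river cycle of g (length 4): (-3, 2, 2), (2, 2, -3), (-3, 4, 1), (1, 4, -3)
cycles coincide ⇒ equivalent

yes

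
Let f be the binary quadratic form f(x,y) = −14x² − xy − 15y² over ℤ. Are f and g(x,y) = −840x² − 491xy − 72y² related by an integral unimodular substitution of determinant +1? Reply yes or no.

D₁ = -839, D₂ = -839
f is negative-definite; reduce −f:
−f: reduced (well bottom): (14,1,15) with a≤c, −a<b≤a
flip sign back: reduced form of f is (-14,-1,-15)
g is negative-definite; reduce −g:
−g: flip: (840,491,72)→(72,-491,840)
−g: translate: b→-59 (≡-491 mod 144), so (72,-491,840)→(72,-59,15)
−g: flip: (72,-59,15)→(15,59,72)
−g: translate: b→-1 (≡59 mod 30), so (15,59,72)→(15,-1,14)
−g: flip: (15,-1,14)→(14,1,15)
−g: reduced (well bottom): (14,1,15) with a≤c, −a<b≤a
flip sign back: reduced form of g is (-14,-1,-15)
reduced forms (-14, -1, -15) vs (-14, -1, -15) ⇒ equivalent

yes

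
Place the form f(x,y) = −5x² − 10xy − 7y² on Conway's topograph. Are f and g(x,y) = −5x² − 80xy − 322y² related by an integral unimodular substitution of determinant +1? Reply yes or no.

D₁ = -40, D₂ = -40
f is negative-definite; reduce −f:
−f: translate: b→0 (≡10 mod 10), so (5,10,7)→(5,0,2)
−f: flip: (5,0,2)→(2,0,5)
−f: reduced (well bottom): (2,0,5) with a≤c, −a<b≤a
flip sign back: reduced form of f is (-2,0,-5)
g is negative-definite; reduce −g:
−g: translate: b→0 (≡80 mod 10), so (5,80,322)→(5,0,2)
−g: flip: (5,0,2)→(2,0,5)
−g: reduced (well bottom): (2,0,5) with a≤c, −a<b≤a
flip sign back: reduced form of g is (-2,0,-5)
reduced forms (-2, 0, -5) vs (-2, 0, -5) ⇒ equivalent

yes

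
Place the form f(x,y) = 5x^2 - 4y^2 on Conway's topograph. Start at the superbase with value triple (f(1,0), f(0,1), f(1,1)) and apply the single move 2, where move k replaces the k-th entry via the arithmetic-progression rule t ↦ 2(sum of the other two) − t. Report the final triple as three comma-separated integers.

start (5,-4,1) = (f(1,0),f(0,1),f(1,1))
replace slot 2: 2·(5+1) − (-4) = 16 → (5,16,1)

5,16,1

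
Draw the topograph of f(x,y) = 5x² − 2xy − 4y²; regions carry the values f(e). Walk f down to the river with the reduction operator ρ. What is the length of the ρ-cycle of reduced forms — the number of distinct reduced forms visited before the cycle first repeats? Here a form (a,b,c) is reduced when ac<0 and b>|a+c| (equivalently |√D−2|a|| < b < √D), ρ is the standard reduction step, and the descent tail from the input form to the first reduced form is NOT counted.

D = 84, ⌊√D⌋ = 9
descent: ρ → (-4,2,5)  [lands on river]
river: ρ → (5,8,-1)
river: ρ → (-1,8,5)
river: ρ → (5,2,-4)
river: ρ → (-4,6,3)
river: ρ → (3,6,-4)
ρ-cycle length = 6 (tail of 1 descent step not counted)

6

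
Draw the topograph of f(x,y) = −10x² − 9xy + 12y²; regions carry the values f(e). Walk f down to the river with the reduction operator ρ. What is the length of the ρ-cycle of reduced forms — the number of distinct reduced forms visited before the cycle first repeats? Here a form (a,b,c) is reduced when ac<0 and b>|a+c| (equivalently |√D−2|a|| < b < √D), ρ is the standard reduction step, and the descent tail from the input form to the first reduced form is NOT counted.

D = 561, ⌊√D⌋ = 23
descent: ρ → (12,9,-10)  [lands on river]
river: ρ → (-10,11,11)
river: ρ → (11,11,-10)
river: ρ → (-10,9,12)
river: ρ → (12,15,-7)
river: ρ → (-7,13,14)
river: ρ → (14,15,-6)
river: ρ → (-6,21,5)
river: ρ → (5,19,-10)
river: ρ → (-10,21,3)
river: ρ → (3,21,-10)
river: ρ → (-10,19,5)
river: ρ → (5,21,-6)
river: ρ → (-6,15,14)
river: ρ → (14,13,-7)
river: ρ → (-7,15,12)
ρ-cycle length = 16 (tail of 1 descent step not counted)

16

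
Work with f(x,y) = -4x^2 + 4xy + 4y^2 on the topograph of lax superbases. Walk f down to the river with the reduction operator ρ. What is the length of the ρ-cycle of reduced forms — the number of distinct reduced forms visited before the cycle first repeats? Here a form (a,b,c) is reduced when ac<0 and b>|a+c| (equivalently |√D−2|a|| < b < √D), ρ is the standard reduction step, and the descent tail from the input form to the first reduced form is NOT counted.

D = 80, ⌊√D⌋ = 8
river: ρ → (4,4,-4)
river: ρ → (-4,4,4)
ρ-cycle length = 2 (tail of 0 descent steps not counted)

2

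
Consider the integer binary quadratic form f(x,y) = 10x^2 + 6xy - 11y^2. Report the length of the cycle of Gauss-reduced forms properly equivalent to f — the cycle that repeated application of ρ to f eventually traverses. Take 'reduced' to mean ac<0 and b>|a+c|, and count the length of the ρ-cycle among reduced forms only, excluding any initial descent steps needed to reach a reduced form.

D = 476, ⌊√D⌋ = 21
river: ρ → (-11,16,5)
river: ρ → (5,14,-14)
river: ρ → (-14,14,5)
river: ρ → (5,16,-11)
river: ρ → (-11,6,10)
river: ρ → (10,14,-7)
river: ρ → (-7,14,10)
river: ρ → (10,6,-11)
ρ-cycle length = 8 (tail of 0 descent steps not counted)

8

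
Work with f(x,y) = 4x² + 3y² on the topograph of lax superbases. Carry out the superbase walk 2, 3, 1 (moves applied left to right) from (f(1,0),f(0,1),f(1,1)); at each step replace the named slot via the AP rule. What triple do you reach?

start (4,3,7) = (f(1,0),f(0,1),f(1,1))
replace slot 2: 2·(4+7) − 3 = 19 → (4,19,7)
replace slot 3: 2·(4+19) − 7 = 39 → (4,19,39)
replace slot 1: 2·(19+39) − 4 = 112 → (112,19,39)

112,19,39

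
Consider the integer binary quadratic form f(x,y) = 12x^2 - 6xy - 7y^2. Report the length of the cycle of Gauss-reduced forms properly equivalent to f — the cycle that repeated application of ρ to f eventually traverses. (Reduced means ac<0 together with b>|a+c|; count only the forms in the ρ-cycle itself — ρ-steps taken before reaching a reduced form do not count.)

D = 372, ⌊√D⌋ = 19
descent: ρ → (-7,6,12)  [lands on river]
river: ρ → (12,18,-1)
river: ρ → (-1,18,12)
river: ρ → (12,6,-7)
river: ρ → (-7,8,11)
river: ρ → (11,14,-4)
river: ρ → (-4,18,3)
river: ρ → (3,18,-4)
river: ρ → (-4,14,11)
river: ρ → (11,8,-7)
ρ-cycle length = 10 (tail of 1 descent step not counted)

10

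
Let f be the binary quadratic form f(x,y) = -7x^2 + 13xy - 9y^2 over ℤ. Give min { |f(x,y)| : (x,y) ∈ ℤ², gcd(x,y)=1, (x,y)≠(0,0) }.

translate: b→1 (≡-13 mod 14), so (7,-13,9)→(7,1,3)
flip: (7,1,3)→(3,-1,7)
reduced (well bottom): (3,-1,7) with a≤c, −a<b≤a
well minimum |f| = |-3| = 3 (negative-definite)

3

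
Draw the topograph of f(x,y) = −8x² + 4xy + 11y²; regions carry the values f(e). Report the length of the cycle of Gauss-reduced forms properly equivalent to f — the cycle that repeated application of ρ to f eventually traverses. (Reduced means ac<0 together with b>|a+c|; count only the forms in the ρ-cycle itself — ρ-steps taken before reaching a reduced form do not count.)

D = 368, ⌊√D⌋ = 19
river: ρ → (11,18,-1)
river: ρ → (-1,18,11)
river: ρ → (11,4,-8)
river: ρ → (-8,12,7)
river: ρ → (7,16,-4)
river: ρ → (-4,16,7)
river: ρ → (7,12,-8)
river: ρ → (-8,4,11)
ρ-cycle length = 8 (tail of 0 descent steps not counted)

8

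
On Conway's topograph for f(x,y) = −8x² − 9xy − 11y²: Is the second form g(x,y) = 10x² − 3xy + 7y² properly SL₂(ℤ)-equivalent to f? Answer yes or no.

D₁ = -271, D₂ = -271
f is negative-definite; reduce −f:
−f: translate: b→-7 (≡9 mod 16), so (8,9,11)→(8,-7,10)
−f: reduced (well bottom): (8,-7,10) with a≤c, −a<b≤a
flip sign back: reduced form of f is (-8,7,-10)
g: flip: (10,-3,7)→(7,3,10)
g: reduced (well bottom): (7,3,10) with a≤c, −a<b≤a
reduced forms (-8, 7, -10) vs (7, 3, 10) ⇒ inequivalent

no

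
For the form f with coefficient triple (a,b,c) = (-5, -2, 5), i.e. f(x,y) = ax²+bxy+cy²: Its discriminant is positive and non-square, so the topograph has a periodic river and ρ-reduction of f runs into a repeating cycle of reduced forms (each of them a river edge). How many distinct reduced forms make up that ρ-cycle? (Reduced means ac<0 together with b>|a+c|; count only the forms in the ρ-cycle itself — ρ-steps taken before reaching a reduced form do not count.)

D = 104, ⌊√D⌋ = 10
descent: ρ → (5,2,-5)  [lands on river]
river: ρ → (-5,8,2)
river: ρ → (2,8,-5)
river: ρ → (-5,2,5)
river: ρ → (5,8,-2)
river: ρ → (-2,8,5)
ρ-cycle length = 6 (tail of 1 descent step not counted)

6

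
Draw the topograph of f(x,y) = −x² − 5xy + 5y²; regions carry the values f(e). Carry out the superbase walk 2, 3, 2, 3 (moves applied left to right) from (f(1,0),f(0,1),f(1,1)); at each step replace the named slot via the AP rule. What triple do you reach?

start (-1,5,-1) = (f(1,0),f(0,1),f(1,1))
replace slot 2: 2·((-1)+(-1)) − 5 = -9 → (-1,-9,-1)
replace slot 3: 2·((-1)+(-9)) − (-1) = -19 → (-1,-9,-19)
replace slot 2: 2·((-1)+(-19)) − (-9) = -31 → (-1,-31,-19)
replace slot 3: 2·((-1)+(-31)) − (-19) = -45 → (-1,-31,-45)

-1,-31,-45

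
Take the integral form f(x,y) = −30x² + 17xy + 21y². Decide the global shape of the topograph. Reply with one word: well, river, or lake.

D = b²−4ac = 17² − 4·(-30)·21 = 2809
D = 53² is a perfect square ⇒ form factors over ℤ ⇒ lakes

lake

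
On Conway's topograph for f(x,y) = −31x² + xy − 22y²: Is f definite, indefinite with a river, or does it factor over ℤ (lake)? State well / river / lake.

D = b²−4ac = 1² − 4·(-31)·(-22) = -2727
D < 0 ⇒ definite ⇒ every region one sign ⇒ single well

well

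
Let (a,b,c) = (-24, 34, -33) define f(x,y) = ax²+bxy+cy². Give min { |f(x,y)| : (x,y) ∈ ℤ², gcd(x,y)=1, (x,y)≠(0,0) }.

translate: b→14 (≡-34 mod 48), so (24,-34,33)→(24,14,23)
flip: (24,14,23)→(23,-14,24)
reduced (well bottom): (23,-14,24) with a≤c, −a<b≤a
well minimum |f| = |-23| = 23 (negative-definite)

23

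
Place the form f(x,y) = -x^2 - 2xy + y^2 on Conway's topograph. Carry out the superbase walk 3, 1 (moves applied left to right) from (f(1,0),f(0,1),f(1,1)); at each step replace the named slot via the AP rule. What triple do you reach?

start (-1,1,-2) = (f(1,0),f(0,1),f(1,1))
replace slot 3: 2·((-1)+1) − (-2) = 2 → (-1,1,2)
replace slot 1: 2·(1+2) − (-1) = 7 → (7,1,2)

7,1,2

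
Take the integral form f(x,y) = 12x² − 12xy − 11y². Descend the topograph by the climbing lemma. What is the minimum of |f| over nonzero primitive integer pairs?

descent: ρ → (-11,12,12)  [lands on river]
river: ρ → (12,12,-11)
river: ρ → (-11,10,13)
river: ρ → (13,16,-8)
river: ρ → (-8,16,13)
river: ρ → (13,10,-11)
closes: descent 1, river 6
min |a| on river = 8

8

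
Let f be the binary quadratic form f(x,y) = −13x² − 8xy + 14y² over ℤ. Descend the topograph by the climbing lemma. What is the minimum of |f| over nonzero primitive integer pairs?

descent: ρ → (14,8,-13)  [lands on river]
river: ρ → (-13,18,9)
river: ρ → (9,18,-13)
river: ρ → (-13,8,14)
river: ρ → (14,20,-7)
river: ρ → (-7,22,11)
river: ρ → (11,22,-7)
river: ρ → (-7,20,14)
closes: descent 1, river 8
min |a| on river = 7

7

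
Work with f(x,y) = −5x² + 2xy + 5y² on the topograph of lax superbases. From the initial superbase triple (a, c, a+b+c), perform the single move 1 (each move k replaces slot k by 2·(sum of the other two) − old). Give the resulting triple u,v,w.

start (-5,5,2) = (f(1,0),f(0,1),f(1,1))
replace slot 1: 2·(5+2) − (-5) = 19 → (19,5,2)

19,5,2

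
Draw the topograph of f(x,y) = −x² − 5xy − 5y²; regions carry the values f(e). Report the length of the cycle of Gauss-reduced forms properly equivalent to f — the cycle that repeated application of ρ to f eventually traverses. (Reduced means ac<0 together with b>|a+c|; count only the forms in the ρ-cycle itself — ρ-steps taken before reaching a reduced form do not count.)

D = 5, ⌊√D⌋ = 2
descent: ρ → (-5,5,-1)
descent: ρ → (-1,1,1)  [lands on river]
river: ρ → (1,1,-1)
ρ-cycle length = 2 (tail of 2 descent steps not counted)

2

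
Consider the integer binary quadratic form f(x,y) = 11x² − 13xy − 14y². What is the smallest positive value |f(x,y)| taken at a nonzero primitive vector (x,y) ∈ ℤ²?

descent: ρ → (-14,13,11)  [lands on river]
river: ρ → (11,9,-16)
river: ρ → (-16,23,4)
river: ρ → (4,25,-10)
river: ρ → (-10,15,14)
river: ρ → (14,13,-11)
river: ρ → (-11,9,16)
river: ρ → (16,23,-4)
river: ρ → (-4,25,10)
river: ρ → (10,15,-14)
closes: descent 1, river 10
min |a| on river = 4

4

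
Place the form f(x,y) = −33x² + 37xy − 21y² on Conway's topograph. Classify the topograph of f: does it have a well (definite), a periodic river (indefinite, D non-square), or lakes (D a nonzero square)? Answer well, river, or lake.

D = b²−4ac = 37² − 4·(-33)·(-21) = -1403
D < 0 ⇒ definite ⇒ every region one sign ⇒ single well

well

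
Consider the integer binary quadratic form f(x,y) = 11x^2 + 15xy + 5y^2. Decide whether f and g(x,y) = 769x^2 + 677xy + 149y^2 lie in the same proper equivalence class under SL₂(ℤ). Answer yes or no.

D₁ = 5, D₂ = 5
river cycle of f (length 2): (1, 1, -1), (-1, 1, 1)
river cycle of g (length 2): (1, 1, -1), (-1, 1, 1)
cycles coincide ⇒ equivalent

yes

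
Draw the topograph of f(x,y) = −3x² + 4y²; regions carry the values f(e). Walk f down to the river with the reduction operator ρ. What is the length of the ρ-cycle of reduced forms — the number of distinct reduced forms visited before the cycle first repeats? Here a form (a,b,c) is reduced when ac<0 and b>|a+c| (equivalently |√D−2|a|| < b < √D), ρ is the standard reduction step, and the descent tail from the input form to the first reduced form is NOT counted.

D = 48, ⌊√D⌋ = 6
descent: ρ → (4,0,-3)
descent: ρ → (-3,6,1)  [lands on river]
river: ρ → (1,6,-3)
ρ-cycle length = 2 (tail of 2 descent steps not counted)

2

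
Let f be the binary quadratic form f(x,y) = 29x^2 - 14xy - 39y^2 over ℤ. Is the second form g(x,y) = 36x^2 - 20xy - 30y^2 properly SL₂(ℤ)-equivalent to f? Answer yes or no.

D₁ = 4720, D₂ = 4720
river cycle of f (length 16): (-39, 14, 29), (29, 44, -24), (-24, 52, 21), (21, 32, -44), (-44, 56, 9), (9, 52, -56), (-56, 60, 5), (5, 60, -56), (-56, 52, 9), (9, 56, -44), … (6 more)
river cycle of g (length 12): (-30, 20, 36), (36, 52, -14), (-14, 60, 20), (20, 60, -14), (-14, 52, 36), (36, 20, -30), (-30, 40, 26), (26, 64, -6), (-6, 68, 4), (4, 68, -6), … (2 more)
cycles differ ⇒ inequivalent

no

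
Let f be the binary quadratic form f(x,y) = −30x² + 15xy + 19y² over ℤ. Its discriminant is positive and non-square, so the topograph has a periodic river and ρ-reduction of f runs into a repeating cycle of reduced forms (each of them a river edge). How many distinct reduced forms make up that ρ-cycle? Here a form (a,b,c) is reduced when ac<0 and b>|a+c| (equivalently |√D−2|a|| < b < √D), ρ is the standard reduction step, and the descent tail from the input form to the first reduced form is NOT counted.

D = 2505, ⌊√D⌋ = 50
river: ρ → (19,23,-26)
river: ρ → (-26,29,16)
river: ρ → (16,35,-20)
river: ρ → (-20,45,6)
river: ρ → (6,39,-41)
river: ρ → (-41,43,4)
river: ρ → (4,45,-30)
river: ρ → (-30,15,19)
ρ-cycle length = 8 (tail of 0 descent steps not counted)

8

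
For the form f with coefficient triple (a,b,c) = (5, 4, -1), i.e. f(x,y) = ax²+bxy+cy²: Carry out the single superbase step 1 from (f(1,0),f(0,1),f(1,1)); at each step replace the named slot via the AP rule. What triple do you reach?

start (5,-1,8) = (f(1,0),f(0,1),f(1,1))
replace slot 1: 2·((-1)+8) − 5 = 9 → (9,-1,8)

9,-1,8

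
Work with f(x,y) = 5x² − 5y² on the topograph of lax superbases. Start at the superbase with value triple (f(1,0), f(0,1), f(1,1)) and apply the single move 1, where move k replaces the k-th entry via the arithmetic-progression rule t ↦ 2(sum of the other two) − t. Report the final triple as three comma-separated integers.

start (5,-5,0) = (f(1,0),f(0,1),f(1,1))
replace slot 1: 2·((-5)+0) − 5 = -15 → (-15,-5,0)

-15,-5,0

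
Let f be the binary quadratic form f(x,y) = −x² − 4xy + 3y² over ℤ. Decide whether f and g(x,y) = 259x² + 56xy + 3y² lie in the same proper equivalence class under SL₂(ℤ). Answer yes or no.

D₁ = 28, D₂ = 28
river cycle of f (length 4): (3, 4, -1), (-1, 4, 3), (3, 2, -2), (-2, 2, 3)
river cycle of g (length 4): (3, 4, -1), (-1, 4, 3), (3, 2, -2), (-2, 2, 3)
cycles coincide ⇒ equivalent

yes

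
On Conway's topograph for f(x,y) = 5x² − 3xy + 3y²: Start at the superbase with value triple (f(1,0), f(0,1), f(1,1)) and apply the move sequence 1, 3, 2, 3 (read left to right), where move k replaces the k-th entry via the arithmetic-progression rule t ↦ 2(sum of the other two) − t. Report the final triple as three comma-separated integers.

start (5,3,5) = (f(1,0),f(0,1),f(1,1))
replace slot 1: 2·(3+5) − 5 = 11 → (11,3,5)
replace slot 3: 2·(11+3) − 5 = 23 → (11,3,23)
replace slot 2: 2·(11+23) − 3 = 65 → (11,65,23)
replace slot 3: 2·(11+65) − 23 = 129 → (11,65,129)

11,65,129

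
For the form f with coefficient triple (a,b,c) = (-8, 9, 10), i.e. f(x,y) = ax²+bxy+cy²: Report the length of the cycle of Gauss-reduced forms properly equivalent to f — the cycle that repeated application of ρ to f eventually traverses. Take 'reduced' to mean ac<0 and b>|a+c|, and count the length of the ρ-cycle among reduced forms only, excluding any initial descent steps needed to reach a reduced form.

D = 401, ⌊√D⌋ = 20
river: ρ → (10,11,-7)
river: ρ → (-7,17,4)
river: ρ → (4,15,-11)
river: ρ → (-11,7,8)
river: ρ → (8,9,-10)
river: ρ → (-10,11,7)
river: ρ → (7,17,-4)
river: ρ → (-4,15,11)
river: ρ → (11,7,-8)
river: ρ → (-8,9,10)
ρ-cycle length = 10 (tail of 0 descent steps not counted)

10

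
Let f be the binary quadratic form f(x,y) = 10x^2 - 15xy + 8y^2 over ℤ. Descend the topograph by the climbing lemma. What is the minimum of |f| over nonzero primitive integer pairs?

translate: b→5 (≡-15 mod 20), so (10,-15,8)→(10,5,3)
flip: (10,5,3)→(3,-5,10)
translate: b→1 (≡-5 mod 6), so (3,-5,10)→(3,1,8)
reduced (well bottom): (3,1,8) with a≤c, −a<b≤a
well minimum = a = 3

3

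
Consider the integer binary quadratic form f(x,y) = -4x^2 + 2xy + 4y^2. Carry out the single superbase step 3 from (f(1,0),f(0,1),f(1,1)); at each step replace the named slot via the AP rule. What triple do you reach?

start (-4,4,2) = (f(1,0),f(0,1),f(1,1))
replace slot 3: 2·((-4)+4) − 2 = -2 → (-4,4,-2)

-4,4,-2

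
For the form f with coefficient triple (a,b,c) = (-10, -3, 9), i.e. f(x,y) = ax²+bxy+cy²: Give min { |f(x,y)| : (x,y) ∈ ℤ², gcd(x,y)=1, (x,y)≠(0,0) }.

descent: ρ → (9,3,-10)  [lands on river]
river: ρ → (-10,17,2)
river: ρ → (2,19,-1)
river: ρ → (-1,19,2)
river: ρ → (2,17,-10)
river: ρ → (-10,3,9)
river: ρ → (9,15,-4)
river: ρ → (-4,17,5)
river: ρ → (5,13,-10)
river: ρ → (-10,7,8)
river: ρ → (8,9,-9)
river: ρ → (-9,9,8)
river: ρ → (8,7,-10)
river: ρ → (-10,13,5)
river: ρ → (5,17,-4)
river: ρ → (-4,15,9)
closes: descent 1, river 16
min |a| on river = 1

1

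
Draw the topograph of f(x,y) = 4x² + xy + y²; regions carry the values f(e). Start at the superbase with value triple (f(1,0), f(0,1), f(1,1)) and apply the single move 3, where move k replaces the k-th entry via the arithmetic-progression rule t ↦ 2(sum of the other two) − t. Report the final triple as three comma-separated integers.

start (4,1,6) = (f(1,0),f(0,1),f(1,1))
replace slot 3: 2·(4+1) − 6 = 4 → (4,1,4)

4,1,4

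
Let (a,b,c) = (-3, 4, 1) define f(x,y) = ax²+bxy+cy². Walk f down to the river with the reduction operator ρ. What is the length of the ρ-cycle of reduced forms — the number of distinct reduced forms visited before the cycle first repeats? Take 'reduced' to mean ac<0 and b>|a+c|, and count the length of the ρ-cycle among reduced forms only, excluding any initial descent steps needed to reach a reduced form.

D = 28, ⌊√D⌋ = 5
river: ρ → (1,4,-3)
river: ρ → (-3,2,2)
river: ρ → (2,2,-3)
river: ρ → (-3,4,1)
ρ-cycle length = 4 (tail of 0 descent steps not counted)

4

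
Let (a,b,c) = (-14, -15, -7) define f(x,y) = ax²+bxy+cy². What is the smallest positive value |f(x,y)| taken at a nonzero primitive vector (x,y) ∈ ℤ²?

translate: b→-13 (≡15 mod 28), so (14,15,7)→(14,-13,6)
flip: (14,-13,6)→(6,13,14)
translate: b→1 (≡13 mod 12), so (6,13,14)→(6,1,7)
reduced (well bottom): (6,1,7) with a≤c, −a<b≤a
well minimum |f| = |-6| = 6 (negative-definite)

6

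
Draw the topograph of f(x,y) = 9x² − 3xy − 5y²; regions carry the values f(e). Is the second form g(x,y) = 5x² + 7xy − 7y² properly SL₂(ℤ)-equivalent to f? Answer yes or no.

D₁ = 189, D₂ = 189
river cycle of f (length 4): (-5, 13, 1), (1, 13, -5), (-5, 7, 7), (7, 7, -5)
river cycle of g (length 4): (-7, 7, 5), (5, 13, -1), (-1, 13, 5), (5, 7, -7)
cycles differ ⇒ inequivalent

no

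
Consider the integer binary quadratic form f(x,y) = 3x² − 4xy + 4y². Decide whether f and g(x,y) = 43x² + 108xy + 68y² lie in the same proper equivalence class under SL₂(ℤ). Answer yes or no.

D₁ = -32, D₂ = -32
f: translate: b→2 (≡-4 mod 6), so (3,-4,4)→(3,2,3)
f: reduced (well bottom): (3,2,3) with a≤c, −a<b≤a
g: translate: b→22 (≡108 mod 86), so (43,108,68)→(43,22,3)
g: flip: (43,22,3)→(3,-22,43)
g: translate: b→2 (≡-22 mod 6), so (3,-22,43)→(3,2,3)
g: reduced (well bottom): (3,2,3) with a≤c, −a<b≤a
reduced forms (3, 2, 3) vs (3, 2, 3) ⇒ equivalent

yes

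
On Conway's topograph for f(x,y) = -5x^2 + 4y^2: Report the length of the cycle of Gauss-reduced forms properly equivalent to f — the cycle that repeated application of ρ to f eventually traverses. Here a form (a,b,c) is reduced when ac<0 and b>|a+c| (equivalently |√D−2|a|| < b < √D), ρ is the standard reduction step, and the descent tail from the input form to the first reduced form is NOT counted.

D = 80, ⌊√D⌋ = 8
descent: ρ → (4,8,-1)  [lands on river]
river: ρ → (-1,8,4)
ρ-cycle length = 2 (tail of 1 descent step not counted)

2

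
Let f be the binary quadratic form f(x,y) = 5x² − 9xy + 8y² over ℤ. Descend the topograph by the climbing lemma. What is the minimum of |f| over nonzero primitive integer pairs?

translate: b→1 (≡-9 mod 10), so (5,-9,8)→(5,1,4)
flip: (5,1,4)→(4,-1,5)
reduced (well bottom): (4,-1,5) with a≤c, −a<b≤a
well minimum = a = 4

4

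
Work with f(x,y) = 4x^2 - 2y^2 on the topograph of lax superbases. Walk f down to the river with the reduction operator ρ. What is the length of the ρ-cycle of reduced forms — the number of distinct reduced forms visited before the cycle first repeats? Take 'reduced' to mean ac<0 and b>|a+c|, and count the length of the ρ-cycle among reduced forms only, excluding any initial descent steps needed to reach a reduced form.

D = 32, ⌊√D⌋ = 5
descent: ρ → (-2,4,2)  [lands on river]
river: ρ → (2,4,-2)
ρ-cycle length = 2 (tail of 1 descent step not counted)

2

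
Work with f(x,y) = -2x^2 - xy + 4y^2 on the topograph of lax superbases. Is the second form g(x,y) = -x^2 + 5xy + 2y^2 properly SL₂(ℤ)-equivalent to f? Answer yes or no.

D₁ = 33, D₂ = 33
river cycle of f (length 4): (-2, 3, 3), (3, 3, -2), (-2, 5, 1), (1, 5, -2)
river cycle of g (length 4): (2, 3, -3), (-3, 3, 2), (2, 5, -1), (-1, 5, 2)
cycles differ ⇒ inequivalent

no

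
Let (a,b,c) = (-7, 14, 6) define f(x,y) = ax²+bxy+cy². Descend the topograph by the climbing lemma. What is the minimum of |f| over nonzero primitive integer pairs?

river: ρ → (6,10,-11)
river: ρ → (-11,12,5)
river: ρ → (5,18,-2)
river: ρ → (-2,18,5)
river: ρ → (5,12,-11)
river: ρ → (-11,10,6)
river: ρ → (6,14,-7)
river: ρ → (-7,14,6)
closes: descent 0, river 8
min |a| on river = 2

2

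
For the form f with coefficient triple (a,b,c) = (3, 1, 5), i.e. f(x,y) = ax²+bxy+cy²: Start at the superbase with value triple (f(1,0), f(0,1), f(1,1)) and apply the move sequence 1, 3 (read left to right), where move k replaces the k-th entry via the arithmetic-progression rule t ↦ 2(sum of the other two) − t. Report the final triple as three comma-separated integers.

start (3,5,9) = (f(1,0),f(0,1),f(1,1))
replace slot 1: 2·(5+9) − 3 = 25 → (25,5,9)
replace slot 3: 2·(25+5) − 9 = 51 → (25,5,51)

25,5,51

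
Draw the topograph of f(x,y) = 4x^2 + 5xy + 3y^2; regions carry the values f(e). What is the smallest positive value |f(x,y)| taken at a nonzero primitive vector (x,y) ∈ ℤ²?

translate: b→-3 (≡5 mod 8), so (4,5,3)→(4,-3,2)
flip: (4,-3,2)→(2,3,4)
translate: b→-1 (≡3 mod 4), so (2,3,4)→(2,-1,3)
reduced (well bottom): (2,-1,3) with a≤c, −a<b≤a
well minimum = a = 2

2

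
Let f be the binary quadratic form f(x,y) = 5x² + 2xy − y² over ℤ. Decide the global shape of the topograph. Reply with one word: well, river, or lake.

D = b²−4ac = 2² − 4·5·(-1) = 24
D > 0 non-square ⇒ indefinite ⇒ periodic river

river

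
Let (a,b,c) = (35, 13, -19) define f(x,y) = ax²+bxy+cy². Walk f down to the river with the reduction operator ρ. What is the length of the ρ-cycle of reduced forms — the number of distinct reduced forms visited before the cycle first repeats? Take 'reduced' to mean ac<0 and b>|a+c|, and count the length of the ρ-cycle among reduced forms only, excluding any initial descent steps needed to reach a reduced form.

D = 2829, ⌊√D⌋ = 53
descent: ρ → (-19,25,29)  [lands on river]
river: ρ → (29,33,-15)
river: ρ → (-15,27,35)
river: ρ → (35,43,-7)
river: ρ → (-7,41,41)
river: ρ → (41,41,-7)
river: ρ → (-7,43,35)
river: ρ → (35,27,-15)
river: ρ → (-15,33,29)
river: ρ → (29,25,-19)
river: ρ → (-19,51,3)
river: ρ → (3,51,-19)
ρ-cycle length = 12 (tail of 1 descent step not counted)

12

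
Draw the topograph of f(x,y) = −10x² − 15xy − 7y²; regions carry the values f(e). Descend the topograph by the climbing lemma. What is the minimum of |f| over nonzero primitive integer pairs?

translate: b→-5 (≡15 mod 20), so (10,15,7)→(10,-5,2)
flip: (10,-5,2)→(2,5,10)
translate: b→1 (≡5 mod 4), so (2,5,10)→(2,1,7)
reduced (well bottom): (2,1,7) with a≤c, −a<b≤a
well minimum |f| = |-2| = 2 (negative-definite)

2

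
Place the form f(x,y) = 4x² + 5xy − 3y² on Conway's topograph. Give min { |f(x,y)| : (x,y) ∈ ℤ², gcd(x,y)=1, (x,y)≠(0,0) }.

river: ρ → (-3,7,2)
river: ρ → (2,5,-6)
river: ρ → (-6,7,1)
river: ρ → (1,7,-6)
river: ρ → (-6,5,2)
river: ρ → (2,7,-3)
river: ρ → (-3,5,4)
river: ρ → (4,3,-4)
river: ρ → (-4,5,3)
river: ρ → (3,7,-2)
river: ρ → (-2,5,6)
river: ρ → (6,7,-1)
river: ρ → (-1,7,6)
river: ρ → (6,5,-2)
river: ρ → (-2,7,3)
river: ρ → (3,5,-4)
river: ρ → (-4,3,4)
river: ρ → (4,5,-3)
closes: descent 0, river 18
min |a| on river = 1

1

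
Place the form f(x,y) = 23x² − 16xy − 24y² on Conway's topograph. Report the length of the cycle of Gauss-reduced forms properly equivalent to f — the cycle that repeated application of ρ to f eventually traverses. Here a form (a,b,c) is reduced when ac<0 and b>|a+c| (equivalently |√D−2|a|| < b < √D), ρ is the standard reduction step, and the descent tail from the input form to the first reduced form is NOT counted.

D = 2464, ⌊√D⌋ = 49
descent: ρ → (-24,16,23)  [lands on river]
river: ρ → (23,30,-17)
river: ρ → (-17,38,15)
river: ρ → (15,22,-33)
river: ρ → (-33,44,4)
river: ρ → (4,44,-33)
river: ρ → (-33,22,15)
river: ρ → (15,38,-17)
river: ρ → (-17,30,23)
river: ρ → (23,16,-24)
river: ρ → (-24,32,15)
river: ρ → (15,28,-28)
river: ρ → (-28,28,15)
river: ρ → (15,32,-24)
ρ-cycle length = 14 (tail of 1 descent step not counted)

14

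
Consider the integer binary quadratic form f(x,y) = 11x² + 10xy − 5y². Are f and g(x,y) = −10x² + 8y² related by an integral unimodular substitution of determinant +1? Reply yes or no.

D₁ = 320, D₂ = 320
river cycle of f (length 4): (-5, 10, 11), (11, 12, -4), (-4, 12, 11), (11, 10, -5)
river cycle of g (length 2): (8, 16, -2), (-2, 16, 8)
cycles differ ⇒ inequivalent

no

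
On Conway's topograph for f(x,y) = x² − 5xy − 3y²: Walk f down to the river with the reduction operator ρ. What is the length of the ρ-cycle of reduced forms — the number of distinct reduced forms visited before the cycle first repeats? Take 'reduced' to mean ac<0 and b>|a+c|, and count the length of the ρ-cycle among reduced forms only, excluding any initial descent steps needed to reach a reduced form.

D = 37, ⌊√D⌋ = 6
descent: ρ → (-3,5,1)  [lands on river]
river: ρ → (1,5,-3)
river: ρ → (-3,1,3)
river: ρ → (3,5,-1)
river: ρ → (-1,5,3)
river: ρ → (3,1,-3)
ρ-cycle length = 6 (tail of 1 descent step not counted)

6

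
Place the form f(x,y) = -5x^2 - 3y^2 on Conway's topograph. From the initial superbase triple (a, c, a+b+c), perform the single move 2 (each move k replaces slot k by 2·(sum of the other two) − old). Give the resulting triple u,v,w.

start (-5,-3,-8) = (f(1,0),f(0,1),f(1,1))
replace slot 2: 2·((-5)+(-8)) − (-3) = -23 → (-5,-23,-8)

-5,-23,-8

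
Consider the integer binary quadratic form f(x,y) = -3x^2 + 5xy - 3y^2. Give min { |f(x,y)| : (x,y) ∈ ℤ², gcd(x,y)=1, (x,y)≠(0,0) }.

translate: b→1 (≡-5 mod 6), so (3,-5,3)→(3,1,1)
flip: (3,1,1)→(1,-1,3)
translate: b→1 (≡-1 mod 2), so (1,-1,3)→(1,1,3)
reduced (well bottom): (1,1,3) with a≤c, −a<b≤a
well minimum |f| = |-1| = 1 (negative-definite)

1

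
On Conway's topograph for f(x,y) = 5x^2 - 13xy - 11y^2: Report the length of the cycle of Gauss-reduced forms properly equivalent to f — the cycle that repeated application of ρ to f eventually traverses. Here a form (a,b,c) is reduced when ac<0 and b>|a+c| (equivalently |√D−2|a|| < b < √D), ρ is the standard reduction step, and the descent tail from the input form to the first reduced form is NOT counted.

D = 389, ⌊√D⌋ = 19
descent: ρ → (-11,13,5)  [lands on river]
river: ρ → (5,17,-5)
river: ρ → (-5,13,11)
river: ρ → (11,9,-7)
river: ρ → (-7,19,1)
river: ρ → (1,19,-7)
river: ρ → (-7,9,11)
river: ρ → (11,13,-5)
river: ρ → (-5,17,5)
river: ρ → (5,13,-11)
river: ρ → (-11,9,7)
river: ρ → (7,19,-1)
river: ρ → (-1,19,7)
river: ρ → (7,9,-11)
ρ-cycle length = 14 (tail of 1 descent step not counted)

14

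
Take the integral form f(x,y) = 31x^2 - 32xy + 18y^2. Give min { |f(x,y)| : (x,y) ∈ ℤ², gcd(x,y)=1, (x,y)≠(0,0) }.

translate: b→30 (≡-32 mod 62), so (31,-32,18)→(31,30,17)
flip: (31,30,17)→(17,-30,31)
translate: b→4 (≡-30 mod 34), so (17,-30,31)→(17,4,18)
reduced (well bottom): (17,4,18) with a≤c, −a<b≤a
well minimum = a = 17

17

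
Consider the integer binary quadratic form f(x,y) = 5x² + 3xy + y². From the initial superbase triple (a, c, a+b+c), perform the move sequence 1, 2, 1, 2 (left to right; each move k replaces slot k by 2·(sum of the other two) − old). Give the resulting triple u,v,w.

start (5,1,9) = (f(1,0),f(0,1),f(1,1))
replace slot 1: 2·(1+9) − 5 = 15 → (15,1,9)
replace slot 2: 2·(15+9) − 1 = 47 → (15,47,9)
replace slot 1: 2·(47+9) − 15 = 97 → (97,47,9)
replace slot 2: 2·(97+9) − 47 = 165 → (97,165,9)

97,165,9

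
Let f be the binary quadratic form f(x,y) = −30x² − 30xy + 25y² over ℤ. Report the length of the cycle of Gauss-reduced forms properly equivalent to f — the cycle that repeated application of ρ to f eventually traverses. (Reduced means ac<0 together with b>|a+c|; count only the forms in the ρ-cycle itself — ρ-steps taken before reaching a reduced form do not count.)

D = 3900, ⌊√D⌋ = 62
descent: ρ → (25,30,-30)  [lands on river]
river: ρ → (-30,30,25)
river: ρ → (25,20,-35)
river: ρ → (-35,50,10)
river: ρ → (10,50,-35)
river: ρ → (-35,20,25)
ρ-cycle length = 6 (tail of 1 descent step not counted)

6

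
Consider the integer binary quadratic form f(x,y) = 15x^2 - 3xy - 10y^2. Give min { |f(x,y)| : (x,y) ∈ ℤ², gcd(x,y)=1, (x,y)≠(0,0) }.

descent: ρ → (-10,23,2)  [lands on river]
river: ρ → (2,21,-21)
river: ρ → (-21,21,2)
river: ρ → (2,23,-10)
river: ρ → (-10,17,8)
river: ρ → (8,15,-12)
river: ρ → (-12,9,11)
river: ρ → (11,13,-10)
river: ρ → (-10,7,14)
river: ρ → (14,21,-3)
river: ρ → (-3,21,14)
river: ρ → (14,7,-10)
river: ρ → (-10,13,11)
river: ρ → (11,9,-12)
river: ρ → (-12,15,8)
river: ρ → (8,17,-10)
closes: descent 1, river 16
min |a| on river = 2

2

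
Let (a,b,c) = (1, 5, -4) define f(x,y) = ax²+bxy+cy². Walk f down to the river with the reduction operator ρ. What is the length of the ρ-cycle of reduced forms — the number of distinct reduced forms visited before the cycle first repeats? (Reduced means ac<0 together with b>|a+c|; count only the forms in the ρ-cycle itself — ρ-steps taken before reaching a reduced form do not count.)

D = 41, ⌊√D⌋ = 6
river: ρ → (-4,3,2)
river: ρ → (2,5,-2)
river: ρ → (-2,3,4)
river: ρ → (4,5,-1)
river: ρ → (-1,5,4)
river: ρ → (4,3,-2)
river: ρ → (-2,5,2)
river: ρ → (2,3,-4)
river: ρ → (-4,5,1)
river: ρ → (1,5,-4)
ρ-cycle length = 10 (tail of 0 descent steps not counted)

10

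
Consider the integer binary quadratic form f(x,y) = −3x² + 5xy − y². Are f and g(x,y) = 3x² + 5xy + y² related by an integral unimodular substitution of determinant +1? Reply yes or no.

D₁ = 13, D₂ = 13
river cycle of f (length 2): (-1, 3, 1), (1, 3, -1)
river cycle of g (length 2): (1, 3, -1), (-1, 3, 1)
cycles coincide ⇒ equivalent

yes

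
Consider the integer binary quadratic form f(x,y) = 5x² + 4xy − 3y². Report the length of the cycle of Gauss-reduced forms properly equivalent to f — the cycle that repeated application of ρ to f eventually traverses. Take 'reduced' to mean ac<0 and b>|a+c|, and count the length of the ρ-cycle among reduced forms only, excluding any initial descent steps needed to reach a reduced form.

D = 76, ⌊√D⌋ = 8
river: ρ → (-3,8,1)
river: ρ → (1,8,-3)
river: ρ → (-3,4,5)
river: ρ → (5,6,-2)
river: ρ → (-2,6,5)
river: ρ → (5,4,-3)
ρ-cycle length = 6 (tail of 0 descent steps not counted)

6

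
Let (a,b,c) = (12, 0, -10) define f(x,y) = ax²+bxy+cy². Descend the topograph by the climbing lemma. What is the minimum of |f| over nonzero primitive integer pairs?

descent: ρ → (-10,20,2)  [lands on river]
river: ρ → (2,20,-10)
closes: descent 1, river 2
min |a| on river = 2

2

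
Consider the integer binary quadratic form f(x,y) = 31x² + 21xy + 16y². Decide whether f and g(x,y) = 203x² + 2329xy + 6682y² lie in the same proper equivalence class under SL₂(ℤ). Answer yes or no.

D₁ = -1543, D₂ = -1543
f: flip: (31,21,16)→(16,-21,31)
f: translate: b→11 (≡-21 mod 32), so (16,-21,31)→(16,11,26)
f: reduced (well bottom): (16,11,26) with a≤c, −a<b≤a
g: translate: b→-107 (≡2329 mod 406), so (203,2329,6682)→(203,-107,16)
g: flip: (203,-107,16)→(16,107,203)
g: translate: b→11 (≡107 mod 32), so (16,107,203)→(16,11,26)
g: reduced (well bottom): (16,11,26) with a≤c, −a<b≤a
reduced forms (16, 11, 26) vs (16, 11, 26) ⇒ equivalent

yes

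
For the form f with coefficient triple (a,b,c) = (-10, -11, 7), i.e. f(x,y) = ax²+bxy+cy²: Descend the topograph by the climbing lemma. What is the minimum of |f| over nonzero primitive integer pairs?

descent: ρ → (7,11,-10)  [lands on river]
river: ρ → (-10,9,8)
river: ρ → (8,7,-11)
river: ρ → (-11,15,4)
river: ρ → (4,17,-7)
river: ρ → (-7,11,10)
river: ρ → (10,9,-8)
river: ρ → (-8,7,11)
river: ρ → (11,15,-4)
river: ρ → (-4,17,7)
closes: descent 1, river 10
min |a| on river = 4

4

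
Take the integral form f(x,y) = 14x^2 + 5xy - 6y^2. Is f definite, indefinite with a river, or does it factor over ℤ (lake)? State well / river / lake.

D = b²−4ac = 5² − 4·14·(-6) = 361
D = 19² is a perfect square ⇒ form factors over ℤ ⇒ lakes

lake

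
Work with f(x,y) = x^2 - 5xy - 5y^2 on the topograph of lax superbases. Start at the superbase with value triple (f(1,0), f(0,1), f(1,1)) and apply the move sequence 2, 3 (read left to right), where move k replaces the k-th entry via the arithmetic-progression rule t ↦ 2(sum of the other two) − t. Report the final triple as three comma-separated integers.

start (1,-5,-9) = (f(1,0),f(0,1),f(1,1))
replace slot 2: 2·(1+(-9)) − (-5) = -11 → (1,-11,-9)
replace slot 3: 2·(1+(-11)) − (-9) = -11 → (1,-11,-11)

1,-11,-11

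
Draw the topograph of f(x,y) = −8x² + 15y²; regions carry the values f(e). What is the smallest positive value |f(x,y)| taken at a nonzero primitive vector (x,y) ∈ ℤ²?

descent: ρ → (15,0,-8)
descent: ρ → (-8,16,7)  [lands on river]
river: ρ → (7,12,-12)
river: ρ → (-12,12,7)
river: ρ → (7,16,-8)
closes: descent 2, river 4
min |a| on river = 7

7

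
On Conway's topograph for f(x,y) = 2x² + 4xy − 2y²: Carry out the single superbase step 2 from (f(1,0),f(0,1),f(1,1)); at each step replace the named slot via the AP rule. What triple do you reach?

start (2,-2,4) = (f(1,0),f(0,1),f(1,1))
replace slot 2: 2·(2+4) − (-2) = 14 → (2,14,4)

2,14,4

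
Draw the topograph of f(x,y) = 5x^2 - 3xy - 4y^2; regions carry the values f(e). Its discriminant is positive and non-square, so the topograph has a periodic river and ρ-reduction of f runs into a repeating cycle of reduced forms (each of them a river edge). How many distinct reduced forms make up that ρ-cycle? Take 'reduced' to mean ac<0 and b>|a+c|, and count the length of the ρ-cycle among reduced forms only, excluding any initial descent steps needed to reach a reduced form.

D = 89, ⌊√D⌋ = 9
descent: ρ → (-4,3,5)  [lands on river]
river: ρ → (5,7,-2)
river: ρ → (-2,9,1)
river: ρ → (1,9,-2)
river: ρ → (-2,7,5)
river: ρ → (5,3,-4)
river: ρ → (-4,5,4)
river: ρ → (4,3,-5)
river: ρ → (-5,7,2)
river: ρ → (2,9,-1)
river: ρ → (-1,9,2)
river: ρ → (2,7,-5)
river: ρ → (-5,3,4)
river: ρ → (4,5,-4)
ρ-cycle length = 14 (tail of 1 descent step not counted)

14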